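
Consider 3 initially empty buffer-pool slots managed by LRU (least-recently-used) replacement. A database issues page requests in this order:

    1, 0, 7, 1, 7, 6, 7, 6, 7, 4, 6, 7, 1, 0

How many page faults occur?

7

1: fault, frames [1]
0: fault, frames [1, 0]
7: fault, frames [1, 0, 7]
1: hit
7: hit
6: fault, evict 0, frames [1, 7, 6]
7: hit
6: hit
7: hit
4: fault, evict 1, frames [6, 7, 4]
6: hit
7: hit
1: fault, evict 4, frames [6, 7, 1]
0: fault, evict 6, frames [7, 1, 0]
Page faults: 7.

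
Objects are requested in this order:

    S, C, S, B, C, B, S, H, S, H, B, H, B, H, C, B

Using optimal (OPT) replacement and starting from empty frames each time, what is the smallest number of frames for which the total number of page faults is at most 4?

f=1: 16 faults
f=2: 7 faults
f=3: 5 faults
f=4: 4 faults
Smallest f with faults ≤ 4 is 4.

4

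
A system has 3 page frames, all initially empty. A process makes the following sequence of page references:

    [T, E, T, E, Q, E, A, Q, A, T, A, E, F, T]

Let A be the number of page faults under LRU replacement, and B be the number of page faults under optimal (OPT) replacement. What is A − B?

2

Under LRU: F F . . F . F . . F . F F F → 8 faults.
Under OPT: F F . . F . F . . . . F F . → 6 faults.
A − B = 8 − 6 = 2.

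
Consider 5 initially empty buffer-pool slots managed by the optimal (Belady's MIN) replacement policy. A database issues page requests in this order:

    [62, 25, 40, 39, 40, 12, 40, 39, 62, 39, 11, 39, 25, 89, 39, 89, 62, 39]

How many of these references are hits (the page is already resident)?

11

62 -> miss, frames [62]
25 -> miss, frames [62, 25]
40 -> miss, frames [62, 25, 40]
39 -> miss, frames [62, 25, 40, 39]
40 -> hit
12 -> miss, frames [62, 25, 40, 39, 12]
40 -> hit
39 -> hit
62 -> hit
39 -> hit
11 -> miss, evict 12, frames [62, 25, 40, 39, 11]
39 -> hit
25 -> hit
89 -> miss, evict 11, frames [62, 25, 40, 39, 89]
39 -> hit
89 -> hit
62 -> hit
39 -> hit
Hits: 11.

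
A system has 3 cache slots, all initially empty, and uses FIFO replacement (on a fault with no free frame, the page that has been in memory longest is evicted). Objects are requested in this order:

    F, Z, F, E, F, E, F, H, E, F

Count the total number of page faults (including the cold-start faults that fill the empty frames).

F: miss, frames (F)
Z: miss, frames (F Z)
F: hit
E: miss, frames (F Z E)
F: hit
E: hit
F: hit
H: miss, evict F, frames (Z E H)
E: hit
F: miss, evict Z, frames (E H F)
Page faults: 5.

5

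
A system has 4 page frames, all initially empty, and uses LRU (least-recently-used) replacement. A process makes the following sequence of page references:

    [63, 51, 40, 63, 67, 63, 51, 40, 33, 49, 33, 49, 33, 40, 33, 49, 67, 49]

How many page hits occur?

63 → miss, frames {63}
51 → miss, frames {63,51}
40 → miss, frames {63,51,40}
63 → hit
67 → miss, frames {51,40,63,67}
63 → hit
51 → hit
40 → hit
33 → miss, evict 67, frames {63,51,40,33}
49 → miss, evict 63, frames {51,40,33,49}
33 → hit
49 → hit
33 → hit
40 → hit
33 → hit
49 → hit
67 → miss, evict 51, frames {40,33,49,67}
49 → hit
Hits: 11.

11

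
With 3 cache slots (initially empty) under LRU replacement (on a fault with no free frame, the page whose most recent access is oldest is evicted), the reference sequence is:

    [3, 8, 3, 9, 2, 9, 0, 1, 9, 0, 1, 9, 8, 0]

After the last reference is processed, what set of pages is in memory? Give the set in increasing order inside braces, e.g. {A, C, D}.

{0, 8, 9}

3 -> fault, frames {3}
8 -> fault, frames {3,8}
3 -> hit
9 -> fault, frames {8,3,9}
2 -> fault, evict 8, frames {3,9,2}
9 -> hit
0 -> fault, evict 3, frames {2,9,0}
1 -> fault, evict 2, frames {9,0,1}
9 -> hit
0 -> hit
1 -> hit
9 -> hit
8 -> fault, evict 0, frames {1,9,8}
0 -> fault, evict 1, frames {9,8,0}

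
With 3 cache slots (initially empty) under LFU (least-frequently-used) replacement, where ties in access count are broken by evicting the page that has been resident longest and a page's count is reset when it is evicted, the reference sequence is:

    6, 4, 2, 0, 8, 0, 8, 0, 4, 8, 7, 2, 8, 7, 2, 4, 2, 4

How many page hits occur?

6 → fault, frames (6)
4 → fault, frames (6 4)
2 → fault, frames (6 4 2)
0 → fault, evict 6, frames (4 2 0)
8 → fault, evict 4, frames (2 0 8)
0 → hit
8 → hit
0 → hit
4 → fault, evict 2, frames (0 8 4)
8 → hit
7 → fault, evict 4, frames (0 8 7)
2 → fault, evict 7, frames (0 8 2)
8 → hit
7 → fault, evict 2, frames (0 8 7)
2 → fault, evict 7, frames (0 8 2)
4 → fault, evict 2, frames (0 8 4)
2 → fault, evict 4, frames (0 8 2)
4 → fault, evict 2, frames (0 8 4)
Hits: 5.

5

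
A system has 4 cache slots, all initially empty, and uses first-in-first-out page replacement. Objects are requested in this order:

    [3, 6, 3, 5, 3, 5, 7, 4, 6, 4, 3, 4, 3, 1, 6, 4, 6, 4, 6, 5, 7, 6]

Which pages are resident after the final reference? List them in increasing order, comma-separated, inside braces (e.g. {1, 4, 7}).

3 → miss, frames [3]
6 → miss, frames [3, 6]
3 → hit
5 → miss, frames [3, 6, 5]
3 → hit
5 → hit
7 → miss, frames [3, 6, 5, 7]
4 → miss, evict 3, frames [6, 5, 7, 4]
6 → hit
4 → hit
3 → miss, evict 6, frames [5, 7, 4, 3]
4 → hit
3 → hit
1 → miss, evict 5, frames [7, 4, 3, 1]
6 → miss, evict 7, frames [4, 3, 1, 6]
4 → hit
6 → hit
4 → hit
6 → hit
5 → miss, evict 4, frames [3, 1, 6, 5]
7 → miss, evict 3, frames [1, 6, 5, 7]
6 → hit

{1, 5, 6, 7}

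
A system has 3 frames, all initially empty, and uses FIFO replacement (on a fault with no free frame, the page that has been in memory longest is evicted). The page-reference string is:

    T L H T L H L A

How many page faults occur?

4

T → fault, frames [T]
L → fault, frames [T, L]
H → fault, frames [T, L, H]
T → hit
L → hit
H → hit
L → hit
A → fault, evict T, frames [L, H, A]
Page faults: 4.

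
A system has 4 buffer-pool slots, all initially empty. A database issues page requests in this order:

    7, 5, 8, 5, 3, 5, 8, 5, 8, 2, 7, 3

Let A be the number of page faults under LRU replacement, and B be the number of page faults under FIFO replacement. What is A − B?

1

Under LRU: F F F . F . . . . F F F → 7 faults.
Under FIFO: F F F . F . . . . F F . → 6 faults.
A − B = 7 − 6 = 1.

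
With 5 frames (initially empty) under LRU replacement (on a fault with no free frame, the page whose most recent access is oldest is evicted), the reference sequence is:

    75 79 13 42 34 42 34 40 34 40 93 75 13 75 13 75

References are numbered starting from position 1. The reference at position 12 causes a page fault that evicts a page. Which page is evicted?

13

pos 1: 75 -> fault, frames (75)
pos 2: 79 -> fault, frames (75 79)
pos 3: 13 -> fault, frames (75 79 13)
pos 4: 42 -> fault, frames (75 79 13 42)
pos 5: 34 -> fault, frames (75 79 13 42 34)
pos 6: 42 -> hit
pos 7: 34 -> hit
pos 8: 40 -> fault, evict 75, frames (79 13 42 34 40)
pos 9: 34 -> hit
pos 10: 40 -> hit
pos 11: 93 -> fault, evict 79, frames (13 42 34 40 93)
pos 12: 75 -> fault, evict 13, frames (42 34 40 93 75)
At position 12, page 13 is evicted.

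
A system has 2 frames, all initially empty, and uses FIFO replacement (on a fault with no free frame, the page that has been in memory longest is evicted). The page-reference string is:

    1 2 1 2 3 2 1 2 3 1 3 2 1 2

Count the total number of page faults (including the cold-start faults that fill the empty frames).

1: fault, frames (1)
2: fault, frames (1 2)
1: hit
2: hit
3: fault, evict 1, frames (2 3)
2: hit
1: fault, evict 2, frames (3 1)
2: fault, evict 3, frames (1 2)
3: fault, evict 1, frames (2 3)
1: fault, evict 2, frames (3 1)
3: hit
2: fault, evict 3, frames (1 2)
1: hit
2: hit
Page faults: 8.

8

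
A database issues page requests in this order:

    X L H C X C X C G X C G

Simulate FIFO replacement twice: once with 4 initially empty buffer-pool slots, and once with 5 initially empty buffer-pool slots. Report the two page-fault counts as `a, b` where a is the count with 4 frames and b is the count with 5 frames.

4 frames: F F F F . . . . F F . . → 6 faults.
5 frames: F F F F . . . . F . . . → 5 faults.
5 < 6: adding a frame reduced faults, as is typical.

6, 5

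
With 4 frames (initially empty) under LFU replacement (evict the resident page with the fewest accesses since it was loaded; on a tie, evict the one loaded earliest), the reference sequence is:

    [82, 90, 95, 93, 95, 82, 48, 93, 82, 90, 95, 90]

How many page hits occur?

6

82: fault, frames {82}
90: fault, frames {82,90}
95: fault, frames {82,90,95}
93: fault, frames {82,90,95,93}
95: hit
82: hit
48: fault, evict 90, frames {82,95,93,48}
93: hit
82: hit
90: fault, evict 48, frames {82,95,93,90}
95: hit
90: hit
Hits: 6.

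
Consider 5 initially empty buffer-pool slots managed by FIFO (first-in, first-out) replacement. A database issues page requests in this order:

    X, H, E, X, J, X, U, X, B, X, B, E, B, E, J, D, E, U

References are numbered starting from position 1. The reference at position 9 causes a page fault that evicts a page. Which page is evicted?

X

pos 1: X → fault, frames {X}
pos 2: H → fault, frames {X,H}
pos 3: E → fault, frames {X,H,E}
pos 4: X → hit
pos 5: J → fault, frames {X,H,E,J}
pos 6: X → hit
pos 7: U → fault, frames {X,H,E,J,U}
pos 8: X → hit
pos 9: B → fault, evict X, frames {H,E,J,U,B}
At position 9, page X is evicted.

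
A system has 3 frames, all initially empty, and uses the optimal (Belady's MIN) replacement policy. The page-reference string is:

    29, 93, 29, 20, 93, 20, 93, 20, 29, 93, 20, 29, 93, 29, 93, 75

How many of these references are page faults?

4

29 -> miss, frames {29}
93 -> miss, frames {29,93}
29 -> hit
20 -> miss, frames {29,93,20}
93 -> hit
20 -> hit
93 -> hit
20 -> hit
29 -> hit
93 -> hit
20 -> hit
29 -> hit
93 -> hit
29 -> hit
93 -> hit
75 -> miss, evict 20, frames {29,93,75}
Page faults: 4.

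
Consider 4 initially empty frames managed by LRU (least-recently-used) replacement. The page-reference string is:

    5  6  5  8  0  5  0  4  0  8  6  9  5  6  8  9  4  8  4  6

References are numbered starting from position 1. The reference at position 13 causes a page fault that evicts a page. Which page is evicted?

0

pos 1: 5 → miss, frames [5]
pos 2: 6 → miss, frames [5, 6]
pos 3: 5 → hit
pos 4: 8 → miss, frames [6, 5, 8]
pos 5: 0 → miss, frames [6, 5, 8, 0]
pos 6: 5 → hit
pos 7: 0 → hit
pos 8: 4 → miss, evict 6, frames [8, 5, 0, 4]
pos 9: 0 → hit
pos 10: 8 → hit
pos 11: 6 → miss, evict 5, frames [4, 0, 8, 6]
pos 12: 9 → miss, evict 4, frames [0, 8, 6, 9]
pos 13: 5 → miss, evict 0, frames [8, 6, 9, 5]
At position 13, page 0 is evicted.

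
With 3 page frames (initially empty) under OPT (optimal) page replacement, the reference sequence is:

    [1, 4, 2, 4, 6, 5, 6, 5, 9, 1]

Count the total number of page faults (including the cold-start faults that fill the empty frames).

6

1 -> fault, frames {1}
4 -> fault, frames {1,4}
2 -> fault, frames {1,4,2}
4 -> hit
6 -> fault, evict 2, frames {1,4,6}
5 -> fault, evict 4, frames {1,6,5}
6 -> hit
5 -> hit
9 -> fault, evict 5, frames {1,6,9}
1 -> hit
Page faults: 6.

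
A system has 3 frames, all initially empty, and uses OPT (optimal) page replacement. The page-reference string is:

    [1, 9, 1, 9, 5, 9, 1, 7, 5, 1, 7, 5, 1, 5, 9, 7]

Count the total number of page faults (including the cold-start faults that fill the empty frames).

1 -> fault, frames [1]
9 -> fault, frames [1, 9]
1 -> hit
9 -> hit
5 -> fault, frames [1, 9, 5]
9 -> hit
1 -> hit
7 -> fault, evict 9, frames [1, 5, 7]
5 -> hit
1 -> hit
7 -> hit
5 -> hit
1 -> hit
5 -> hit
9 -> fault, evict 5, frames [1, 7, 9]
7 -> hit
Page faults: 5.

5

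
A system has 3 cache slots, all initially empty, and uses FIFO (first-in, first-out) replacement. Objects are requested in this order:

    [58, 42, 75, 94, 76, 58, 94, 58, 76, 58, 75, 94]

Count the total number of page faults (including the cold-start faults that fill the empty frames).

8

58 -> fault, frames {58}
42 -> fault, frames {58,42}
75 -> fault, frames {58,42,75}
94 -> fault, evict 58, frames {42,75,94}
76 -> fault, evict 42, frames {75,94,76}
58 -> fault, evict 75, frames {94,76,58}
94 -> hit
58 -> hit
76 -> hit
58 -> hit
75 -> fault, evict 94, frames {76,58,75}
94 -> fault, evict 76, frames {58,75,94}
Page faults: 8.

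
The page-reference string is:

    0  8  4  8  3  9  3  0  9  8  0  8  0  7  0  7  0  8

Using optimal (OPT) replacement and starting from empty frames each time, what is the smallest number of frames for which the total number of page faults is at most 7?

3

f=1: 18 faults
f=2: 9 faults
f=3: 7 faults
f=4: 6 faults
f=5: 6 faults
f=6: 6 faults
Smallest f with faults ≤ 7 is 3.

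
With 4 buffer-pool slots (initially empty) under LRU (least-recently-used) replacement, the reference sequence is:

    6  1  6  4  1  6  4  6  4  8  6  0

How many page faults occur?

6 -> fault, frames [6]
1 -> fault, frames [6, 1]
6 -> hit
4 -> fault, frames [1, 6, 4]
1 -> hit
6 -> hit
4 -> hit
6 -> hit
4 -> hit
8 -> fault, frames [1, 6, 4, 8]
6 -> hit
0 -> fault, evict 1, frames [4, 8, 6, 0]
Page faults: 5.

5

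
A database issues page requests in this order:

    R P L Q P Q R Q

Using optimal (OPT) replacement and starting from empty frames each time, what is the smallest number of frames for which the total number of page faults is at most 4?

3

f=1: 8 faults
f=2: 5 faults
f=3: 4 faults
f=4: 4 faults
Smallest f with faults ≤ 4 is 3.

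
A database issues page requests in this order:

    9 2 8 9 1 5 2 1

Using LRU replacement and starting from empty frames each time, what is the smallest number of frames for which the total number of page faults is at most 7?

3

f=1: 8 faults
f=2: 8 faults
f=3: 6 faults
f=4: 6 faults
f=5: 5 faults
Smallest f with faults ≤ 7 is 3.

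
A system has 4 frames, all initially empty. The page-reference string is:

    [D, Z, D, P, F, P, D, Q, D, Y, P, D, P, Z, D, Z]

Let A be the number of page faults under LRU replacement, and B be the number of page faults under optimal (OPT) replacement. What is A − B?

1

Under LRU: F F . F F . . F . F . . . F . . → 7 faults.
Under OPT: F F . F F . . F . F . . . . . . → 6 faults.
A − B = 7 − 6 = 1.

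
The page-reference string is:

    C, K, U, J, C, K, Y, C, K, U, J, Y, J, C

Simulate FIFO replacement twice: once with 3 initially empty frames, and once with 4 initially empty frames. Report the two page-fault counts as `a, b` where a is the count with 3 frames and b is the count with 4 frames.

10, 11

3 frames: F F F F F F F . . F F . . F → 10 faults.
4 frames: F F F F . . F F F F F F . F → 11 faults.
11 > 10: adding a frame increased faults — Belady's anomaly.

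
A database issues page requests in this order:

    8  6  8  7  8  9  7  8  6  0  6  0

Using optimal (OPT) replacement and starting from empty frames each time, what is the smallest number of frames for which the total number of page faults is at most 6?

f=1: 12 faults
f=2: 7 faults
f=3: 6 faults
f=4: 5 faults
f=5: 5 faults
Smallest f with faults ≤ 6 is 3.

3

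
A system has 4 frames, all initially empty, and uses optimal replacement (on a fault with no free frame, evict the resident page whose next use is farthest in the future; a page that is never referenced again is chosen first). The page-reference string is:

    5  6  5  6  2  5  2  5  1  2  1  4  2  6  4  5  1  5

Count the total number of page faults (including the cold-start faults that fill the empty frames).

6

5: miss, frames (5)
6: miss, frames (5 6)
5: hit
6: hit
2: miss, frames (5 6 2)
5: hit
2: hit
5: hit
1: miss, frames (5 6 2 1)
2: hit
1: hit
4: miss, evict 1, frames (5 6 2 4)
2: hit
6: hit
4: hit
5: hit
1: miss, evict 4, frames (5 6 2 1)
5: hit
Page faults: 6.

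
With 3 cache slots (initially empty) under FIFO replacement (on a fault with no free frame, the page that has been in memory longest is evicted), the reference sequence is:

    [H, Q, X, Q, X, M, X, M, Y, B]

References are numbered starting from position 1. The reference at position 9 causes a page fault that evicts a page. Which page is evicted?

Q

pos 1: H -> fault, frames [H]
pos 2: Q -> fault, frames [H, Q]
pos 3: X -> fault, frames [H, Q, X]
pos 4: Q -> hit
pos 5: X -> hit
pos 6: M -> fault, evict H, frames [Q, X, M]
pos 7: X -> hit
pos 8: M -> hit
pos 9: Y -> fault, evict Q, frames [X, M, Y]
At position 9, page Q is evicted.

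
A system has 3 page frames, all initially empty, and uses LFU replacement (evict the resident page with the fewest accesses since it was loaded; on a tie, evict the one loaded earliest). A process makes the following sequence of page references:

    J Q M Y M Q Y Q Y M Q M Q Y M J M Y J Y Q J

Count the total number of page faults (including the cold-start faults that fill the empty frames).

J → miss, frames (J)
Q → miss, frames (J Q)
M → miss, frames (J Q M)
Y → miss, evict J, frames (Q M Y)
M → hit
Q → hit
Y → hit
Q → hit
Y → hit
M → hit
Q → hit
M → hit
Q → hit
Y → hit
M → hit
J → miss, evict Y, frames (Q M J)
M → hit
Y → miss, evict J, frames (Q M Y)
J → miss, evict Y, frames (Q M J)
Y → miss, evict J, frames (Q M Y)
Q → hit
J → miss, evict Y, frames (Q M J)
Page faults: 9.

9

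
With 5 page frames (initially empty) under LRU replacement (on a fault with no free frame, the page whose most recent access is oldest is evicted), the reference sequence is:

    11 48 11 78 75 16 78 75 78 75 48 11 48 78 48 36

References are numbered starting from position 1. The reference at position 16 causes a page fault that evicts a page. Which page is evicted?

pos 1: 11: fault, frames (11)
pos 2: 48: fault, frames (11 48)
pos 3: 11: hit
pos 4: 78: fault, frames (48 11 78)
pos 5: 75: fault, frames (48 11 78 75)
pos 6: 16: fault, frames (48 11 78 75 16)
pos 7: 78: hit
pos 8: 75: hit
pos 9: 78: hit
pos 10: 75: hit
pos 11: 48: hit
pos 12: 11: hit
pos 13: 48: hit
pos 14: 78: hit
pos 15: 48: hit
pos 16: 36: fault, evict 16, frames (75 11 78 48 36)
At position 16, page 16 is evicted.

16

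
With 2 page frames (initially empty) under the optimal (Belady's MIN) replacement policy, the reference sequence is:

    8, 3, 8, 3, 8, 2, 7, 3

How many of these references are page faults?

4

8 → miss, frames {8}
3 → miss, frames {8,3}
8 → hit
3 → hit
8 → hit
2 → miss, evict 8, frames {3,2}
7 → miss, evict 2, frames {3,7}
3 → hit
Page faults: 4.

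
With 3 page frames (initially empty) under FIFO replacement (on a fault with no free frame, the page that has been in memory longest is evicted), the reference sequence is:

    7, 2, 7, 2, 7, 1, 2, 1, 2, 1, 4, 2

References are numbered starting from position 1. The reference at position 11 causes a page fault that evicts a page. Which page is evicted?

7

pos 1: 7 -> fault, frames (7)
pos 2: 2 -> fault, frames (7 2)
pos 3: 7 -> hit
pos 4: 2 -> hit
pos 5: 7 -> hit
pos 6: 1 -> fault, frames (7 2 1)
pos 7: 2 -> hit
pos 8: 1 -> hit
pos 9: 2 -> hit
pos 10: 1 -> hit
pos 11: 4 -> fault, evict 7, frames (2 1 4)
At position 11, page 7 is evicted.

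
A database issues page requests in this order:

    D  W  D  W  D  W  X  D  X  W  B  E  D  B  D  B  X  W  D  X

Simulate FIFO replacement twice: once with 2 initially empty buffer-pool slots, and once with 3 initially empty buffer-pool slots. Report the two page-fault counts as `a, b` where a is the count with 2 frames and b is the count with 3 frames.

2 frames: F F . . . . F F . F F F F F . . F F F F → 13 faults.
3 frames: F F . . . . F . . . F F F . . . F F . . → 8 faults.
8 < 13: adding a frame reduced faults, as is typical.

13, 8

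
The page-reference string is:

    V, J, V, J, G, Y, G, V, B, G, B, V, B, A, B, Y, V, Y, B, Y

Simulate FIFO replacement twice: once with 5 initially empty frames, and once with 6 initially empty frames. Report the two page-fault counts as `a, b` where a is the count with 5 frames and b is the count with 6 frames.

5 frames: F F . . F F . . F . . . . F . . F . . . → 7 faults.
6 frames: F F . . F F . . F . . . . F . . . . . . → 6 faults.
6 < 7: adding a frame reduced faults, as is typical.

7, 6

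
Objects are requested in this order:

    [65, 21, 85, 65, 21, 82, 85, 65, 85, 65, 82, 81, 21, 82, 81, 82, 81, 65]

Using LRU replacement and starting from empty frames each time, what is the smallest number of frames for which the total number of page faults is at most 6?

4

f=1: 18 faults
f=2: 14 faults
f=3: 9 faults
f=4: 6 faults
f=5: 5 faults
Smallest f with faults ≤ 6 is 4.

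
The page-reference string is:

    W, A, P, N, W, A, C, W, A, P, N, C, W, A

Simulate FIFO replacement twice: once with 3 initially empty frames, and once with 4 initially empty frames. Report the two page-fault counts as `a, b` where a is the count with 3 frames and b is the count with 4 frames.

3 frames: F F F F F F F . . F F . F F → 11 faults.
4 frames: F F F F . . F F F F F F F F → 12 faults.
12 > 11: adding a frame increased faults — Belady's anomaly.

11, 12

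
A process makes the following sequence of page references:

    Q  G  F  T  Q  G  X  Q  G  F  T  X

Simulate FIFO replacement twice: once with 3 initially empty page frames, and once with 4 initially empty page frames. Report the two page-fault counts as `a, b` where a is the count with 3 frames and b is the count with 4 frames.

3 frames: F F F F F F F . . F F . → 9 faults.
4 frames: F F F F . . F F F F F F → 10 faults.
10 > 9: adding a frame increased faults — Belady's anomaly.

9, 10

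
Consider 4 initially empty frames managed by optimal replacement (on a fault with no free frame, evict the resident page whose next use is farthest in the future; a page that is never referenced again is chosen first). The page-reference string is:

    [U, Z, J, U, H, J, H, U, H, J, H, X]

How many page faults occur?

U → miss, frames (U)
Z → miss, frames (U Z)
J → miss, frames (U Z J)
U → hit
H → miss, frames (U Z J H)
J → hit
H → hit
U → hit
H → hit
J → hit
H → hit
X → miss, evict H, frames (U Z J X)
Page faults: 5.

5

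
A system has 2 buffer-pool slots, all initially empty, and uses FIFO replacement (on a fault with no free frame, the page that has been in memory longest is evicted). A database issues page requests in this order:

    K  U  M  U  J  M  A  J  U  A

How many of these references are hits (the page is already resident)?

4

K → miss, frames [K]
U → miss, frames [K, U]
M → miss, evict K, frames [U, M]
U → hit
J → miss, evict U, frames [M, J]
M → hit
A → miss, evict M, frames [J, A]
J → hit
U → miss, evict J, frames [A, U]
A → hit
Hits: 4.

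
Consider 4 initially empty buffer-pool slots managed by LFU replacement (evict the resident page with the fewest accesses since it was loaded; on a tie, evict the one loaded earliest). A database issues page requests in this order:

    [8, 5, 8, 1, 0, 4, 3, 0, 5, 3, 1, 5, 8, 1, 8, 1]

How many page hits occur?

6

8 → miss, frames (8)
5 → miss, frames (8 5)
8 → hit
1 → miss, frames (8 5 1)
0 → miss, frames (8 5 1 0)
4 → miss, evict 5, frames (8 1 0 4)
3 → miss, evict 1, frames (8 0 4 3)
0 → hit
5 → miss, evict 4, frames (8 0 3 5)
3 → hit
1 → miss, evict 5, frames (8 0 3 1)
5 → miss, evict 1, frames (8 0 3 5)
8 → hit
1 → miss, evict 5, frames (8 0 3 1)
8 → hit
1 → hit
Hits: 6.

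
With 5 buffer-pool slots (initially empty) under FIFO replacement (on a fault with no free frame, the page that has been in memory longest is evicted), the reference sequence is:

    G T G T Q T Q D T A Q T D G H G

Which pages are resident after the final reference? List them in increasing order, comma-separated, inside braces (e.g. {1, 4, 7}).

G -> miss, frames (G)
T -> miss, frames (G T)
G -> hit
T -> hit
Q -> miss, frames (G T Q)
T -> hit
Q -> hit
D -> miss, frames (G T Q D)
T -> hit
A -> miss, frames (G T Q D A)
Q -> hit
T -> hit
D -> hit
G -> hit
H -> miss, evict G, frames (T Q D A H)
G -> miss, evict T, frames (Q D A H G)

{A, D, G, H, Q}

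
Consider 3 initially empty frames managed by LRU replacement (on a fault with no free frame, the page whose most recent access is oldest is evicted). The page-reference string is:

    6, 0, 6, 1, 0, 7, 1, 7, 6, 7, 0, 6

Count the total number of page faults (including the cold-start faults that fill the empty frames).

6

6 → fault, frames (6)
0 → fault, frames (6 0)
6 → hit
1 → fault, frames (0 6 1)
0 → hit
7 → fault, evict 6, frames (1 0 7)
1 → hit
7 → hit
6 → fault, evict 0, frames (1 7 6)
7 → hit
0 → fault, evict 1, frames (6 7 0)
6 → hit
Page faults: 6.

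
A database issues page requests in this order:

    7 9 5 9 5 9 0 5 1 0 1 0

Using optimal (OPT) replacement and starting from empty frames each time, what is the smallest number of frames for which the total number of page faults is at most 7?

2

f=1: 12 faults
f=2: 5 faults
f=3: 5 faults
f=4: 5 faults
f=5: 5 faults
Smallest f with faults ≤ 7 is 2.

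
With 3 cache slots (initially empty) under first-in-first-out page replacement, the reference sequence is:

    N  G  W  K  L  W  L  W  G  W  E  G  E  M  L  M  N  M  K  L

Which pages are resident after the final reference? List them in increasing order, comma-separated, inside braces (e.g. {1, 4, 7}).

{K, L, N}

N: fault, frames [N]
G: fault, frames [N, G]
W: fault, frames [N, G, W]
K: fault, evict N, frames [G, W, K]
L: fault, evict G, frames [W, K, L]
W: hit
L: hit
W: hit
G: fault, evict W, frames [K, L, G]
W: fault, evict K, frames [L, G, W]
E: fault, evict L, frames [G, W, E]
G: hit
E: hit
M: fault, evict G, frames [W, E, M]
L: fault, evict W, frames [E, M, L]
M: hit
N: fault, evict E, frames [M, L, N]
M: hit
K: fault, evict M, frames [L, N, K]
L: hit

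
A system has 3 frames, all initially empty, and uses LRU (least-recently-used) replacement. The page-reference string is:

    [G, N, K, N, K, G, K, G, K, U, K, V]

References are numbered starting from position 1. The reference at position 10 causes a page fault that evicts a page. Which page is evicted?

pos 1: G → fault, frames [G]
pos 2: N → fault, frames [G, N]
pos 3: K → fault, frames [G, N, K]
pos 4: N → hit
pos 5: K → hit
pos 6: G → hit
pos 7: K → hit
pos 8: G → hit
pos 9: K → hit
pos 10: U → fault, evict N, frames [G, K, U]
At position 10, page N is evicted.

N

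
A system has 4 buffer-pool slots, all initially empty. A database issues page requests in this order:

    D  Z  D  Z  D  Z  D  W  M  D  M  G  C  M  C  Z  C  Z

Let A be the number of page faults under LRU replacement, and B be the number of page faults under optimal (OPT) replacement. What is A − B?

Under LRU: F F . . . . . F F . . F F . . F . . → 7 faults.
Under OPT: F F . . . . . F F . . F F . . . . . → 6 faults.
A − B = 7 − 6 = 1.

1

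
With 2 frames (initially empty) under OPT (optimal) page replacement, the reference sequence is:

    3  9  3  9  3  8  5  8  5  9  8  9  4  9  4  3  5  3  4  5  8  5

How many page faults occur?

10

3 → fault, frames [3]
9 → fault, frames [3, 9]
3 → hit
9 → hit
3 → hit
8 → fault, evict 3, frames [9, 8]
5 → fault, evict 9, frames [8, 5]
8 → hit
5 → hit
9 → fault, evict 5, frames [8, 9]
8 → hit
9 → hit
4 → fault, evict 8, frames [9, 4]
9 → hit
4 → hit
3 → fault, evict 9, frames [4, 3]
5 → fault, evict 4, frames [3, 5]
3 → hit
4 → fault, evict 3, frames [5, 4]
5 → hit
8 → fault, evict 4, frames [5, 8]
5 → hit
Page faults: 10.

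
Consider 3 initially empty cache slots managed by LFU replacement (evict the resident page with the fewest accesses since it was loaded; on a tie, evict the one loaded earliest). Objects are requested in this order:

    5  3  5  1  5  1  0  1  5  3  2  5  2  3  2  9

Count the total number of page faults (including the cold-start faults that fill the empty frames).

5: fault, frames (5)
3: fault, frames (5 3)
5: hit
1: fault, frames (5 3 1)
5: hit
1: hit
0: fault, evict 3, frames (5 1 0)
1: hit
5: hit
3: fault, evict 0, frames (5 1 3)
2: fault, evict 3, frames (5 1 2)
5: hit
2: hit
3: fault, evict 2, frames (5 1 3)
2: fault, evict 3, frames (5 1 2)
9: fault, evict 2, frames (5 1 9)
Page faults: 9.

9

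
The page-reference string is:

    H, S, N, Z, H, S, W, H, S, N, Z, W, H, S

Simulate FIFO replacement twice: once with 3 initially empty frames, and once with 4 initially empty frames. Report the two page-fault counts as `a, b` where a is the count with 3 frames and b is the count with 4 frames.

3 frames: F F F F F F F . . F F . F F → 11 faults.
4 frames: F F F F . . F F F F F F F F → 12 faults.
12 > 11: adding a frame increased faults — Belady's anomaly.

11, 12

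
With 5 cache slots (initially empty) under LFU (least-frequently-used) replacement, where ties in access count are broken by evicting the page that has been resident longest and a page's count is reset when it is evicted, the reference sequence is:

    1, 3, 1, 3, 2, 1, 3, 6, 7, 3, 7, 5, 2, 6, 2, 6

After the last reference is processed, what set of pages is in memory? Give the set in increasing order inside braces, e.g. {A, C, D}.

{1, 2, 3, 6, 7}

1 → fault, frames [1]
3 → fault, frames [1, 3]
1 → hit
3 → hit
2 → fault, frames [1, 3, 2]
1 → hit
3 → hit
6 → fault, frames [1, 3, 2, 6]
7 → fault, frames [1, 3, 2, 6, 7]
3 → hit
7 → hit
5 → fault, evict 2, frames [1, 3, 6, 7, 5]
2 → fault, evict 6, frames [1, 3, 7, 5, 2]
6 → fault, evict 5, frames [1, 3, 7, 2, 6]
2 → hit
6 → hit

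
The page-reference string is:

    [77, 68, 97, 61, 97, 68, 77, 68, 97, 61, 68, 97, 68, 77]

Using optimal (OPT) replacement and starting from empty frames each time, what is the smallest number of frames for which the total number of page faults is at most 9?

3

f=1: 14 faults
f=2: 10 faults
f=3: 7 faults
f=4: 4 faults
Smallest f with faults ≤ 9 is 3.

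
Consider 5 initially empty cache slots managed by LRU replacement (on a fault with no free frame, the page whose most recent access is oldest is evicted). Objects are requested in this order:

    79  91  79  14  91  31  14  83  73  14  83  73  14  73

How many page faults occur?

6

79: fault, frames [79]
91: fault, frames [79, 91]
79: hit
14: fault, frames [91, 79, 14]
91: hit
31: fault, frames [79, 14, 91, 31]
14: hit
83: fault, frames [79, 91, 31, 14, 83]
73: fault, evict 79, frames [91, 31, 14, 83, 73]
14: hit
83: hit
73: hit
14: hit
73: hit
Page faults: 6.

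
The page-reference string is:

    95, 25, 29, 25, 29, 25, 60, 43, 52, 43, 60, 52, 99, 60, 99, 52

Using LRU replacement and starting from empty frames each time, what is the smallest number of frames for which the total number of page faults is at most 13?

f=1: 16 faults
f=2: 11 faults
f=3: 7 faults
f=4: 7 faults
f=5: 7 faults
f=6: 7 faults
f=7: 7 faults
Smallest f with faults ≤ 13 is 2.

2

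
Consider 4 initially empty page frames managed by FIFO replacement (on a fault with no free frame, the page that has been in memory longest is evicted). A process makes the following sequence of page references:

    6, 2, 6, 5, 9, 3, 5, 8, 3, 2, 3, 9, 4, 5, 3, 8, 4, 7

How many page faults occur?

6: miss, frames {6}
2: miss, frames {6,2}
6: hit
5: miss, frames {6,2,5}
9: miss, frames {6,2,5,9}
3: miss, evict 6, frames {2,5,9,3}
5: hit
8: miss, evict 2, frames {5,9,3,8}
3: hit
2: miss, evict 5, frames {9,3,8,2}
3: hit
9: hit
4: miss, evict 9, frames {3,8,2,4}
5: miss, evict 3, frames {8,2,4,5}
3: miss, evict 8, frames {2,4,5,3}
8: miss, evict 2, frames {4,5,3,8}
4: hit
7: miss, evict 4, frames {5,3,8,7}
Page faults: 12.

12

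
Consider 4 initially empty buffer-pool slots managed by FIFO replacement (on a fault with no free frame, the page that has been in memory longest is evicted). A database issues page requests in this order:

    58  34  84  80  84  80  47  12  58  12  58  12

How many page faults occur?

7

58: miss, frames [58]
34: miss, frames [58, 34]
84: miss, frames [58, 34, 84]
80: miss, frames [58, 34, 84, 80]
84: hit
80: hit
47: miss, evict 58, frames [34, 84, 80, 47]
12: miss, evict 34, frames [84, 80, 47, 12]
58: miss, evict 84, frames [80, 47, 12, 58]
12: hit
58: hit
12: hit
Page faults: 7.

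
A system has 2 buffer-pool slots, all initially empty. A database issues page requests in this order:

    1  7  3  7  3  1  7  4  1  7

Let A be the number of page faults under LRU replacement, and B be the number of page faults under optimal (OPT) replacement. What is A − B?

2

Under LRU: F F F . . F F F F F → 8 faults.
Under OPT: F F F . . F . F . F → 6 faults.
A − B = 8 − 6 = 2.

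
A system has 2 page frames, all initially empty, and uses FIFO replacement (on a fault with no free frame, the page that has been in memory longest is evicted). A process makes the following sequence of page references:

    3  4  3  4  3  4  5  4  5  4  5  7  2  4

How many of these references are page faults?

3 -> miss, frames [3]
4 -> miss, frames [3, 4]
3 -> hit
4 -> hit
3 -> hit
4 -> hit
5 -> miss, evict 3, frames [4, 5]
4 -> hit
5 -> hit
4 -> hit
5 -> hit
7 -> miss, evict 4, frames [5, 7]
2 -> miss, evict 5, frames [7, 2]
4 -> miss, evict 7, frames [2, 4]
Page faults: 6.

6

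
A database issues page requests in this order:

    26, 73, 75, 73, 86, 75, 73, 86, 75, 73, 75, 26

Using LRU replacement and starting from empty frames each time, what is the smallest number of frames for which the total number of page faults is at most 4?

f=1: 12 faults
f=2: 10 faults
f=3: 5 faults
f=4: 4 faults
Smallest f with faults ≤ 4 is 4.

4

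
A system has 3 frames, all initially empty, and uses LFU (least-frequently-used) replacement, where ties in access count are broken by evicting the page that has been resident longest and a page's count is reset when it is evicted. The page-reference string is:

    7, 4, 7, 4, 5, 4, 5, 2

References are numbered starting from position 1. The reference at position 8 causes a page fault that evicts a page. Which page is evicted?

7

pos 1: 7 -> miss, frames {7}
pos 2: 4 -> miss, frames {7,4}
pos 3: 7 -> hit
pos 4: 4 -> hit
pos 5: 5 -> miss, frames {7,4,5}
pos 6: 4 -> hit
pos 7: 5 -> hit
pos 8: 2 -> miss, evict 7, frames {4,5,2}
At position 8, page 7 is evicted.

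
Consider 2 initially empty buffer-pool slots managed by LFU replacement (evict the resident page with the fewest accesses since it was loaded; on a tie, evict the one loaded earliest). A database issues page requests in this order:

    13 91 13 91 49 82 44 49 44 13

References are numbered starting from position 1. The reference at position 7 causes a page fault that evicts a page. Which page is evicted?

pos 1: 13 -> fault, frames [13]
pos 2: 91 -> fault, frames [13, 91]
pos 3: 13 -> hit
pos 4: 91 -> hit
pos 5: 49 -> fault, evict 13, frames [91, 49]
pos 6: 82 -> fault, evict 49, frames [91, 82]
pos 7: 44 -> fault, evict 82, frames [91, 44]
At position 7, page 82 is evicted.

82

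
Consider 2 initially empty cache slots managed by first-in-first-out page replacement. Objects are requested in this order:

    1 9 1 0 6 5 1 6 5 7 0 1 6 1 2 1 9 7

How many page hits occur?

2

1: fault, frames {1}
9: fault, frames {1,9}
1: hit
0: fault, evict 1, frames {9,0}
6: fault, evict 9, frames {0,6}
5: fault, evict 0, frames {6,5}
1: fault, evict 6, frames {5,1}
6: fault, evict 5, frames {1,6}
5: fault, evict 1, frames {6,5}
7: fault, evict 6, frames {5,7}
0: fault, evict 5, frames {7,0}
1: fault, evict 7, frames {0,1}
6: fault, evict 0, frames {1,6}
1: hit
2: fault, evict 1, frames {6,2}
1: fault, evict 6, frames {2,1}
9: fault, evict 2, frames {1,9}
7: fault, evict 1, frames {9,7}
Hits: 2.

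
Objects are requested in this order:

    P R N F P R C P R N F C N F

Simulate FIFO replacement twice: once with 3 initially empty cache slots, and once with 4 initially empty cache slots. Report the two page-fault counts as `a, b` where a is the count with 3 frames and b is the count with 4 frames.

9, 10

3 frames: F F F F F F F . . F F . . . → 9 faults.
4 frames: F F F F . . F F F F F F . . → 10 faults.
10 > 9: adding a frame increased faults — Belady's anomaly.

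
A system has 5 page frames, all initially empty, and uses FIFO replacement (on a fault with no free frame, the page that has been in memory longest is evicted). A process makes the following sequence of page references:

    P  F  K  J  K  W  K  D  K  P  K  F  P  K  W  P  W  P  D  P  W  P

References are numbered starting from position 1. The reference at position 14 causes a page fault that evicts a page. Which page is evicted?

pos 1: P -> fault, frames (P)
pos 2: F -> fault, frames (P F)
pos 3: K -> fault, frames (P F K)
pos 4: J -> fault, frames (P F K J)
pos 5: K -> hit
pos 6: W -> fault, frames (P F K J W)
pos 7: K -> hit
pos 8: D -> fault, evict P, frames (F K J W D)
pos 9: K -> hit
pos 10: P -> fault, evict F, frames (K J W D P)
pos 11: K -> hit
pos 12: F -> fault, evict K, frames (J W D P F)
pos 13: P -> hit
pos 14: K -> fault, evict J, frames (W D P F K)
At position 14, page J is evicted.

J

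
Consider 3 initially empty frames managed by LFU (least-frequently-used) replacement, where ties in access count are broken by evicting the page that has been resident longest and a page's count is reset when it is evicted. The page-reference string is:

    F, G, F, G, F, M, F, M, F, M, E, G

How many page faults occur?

5

F → miss, frames (F)
G → miss, frames (F G)
F → hit
G → hit
F → hit
M → miss, frames (F G M)
F → hit
M → hit
F → hit
M → hit
E → miss, evict G, frames (F M E)
G → miss, evict E, frames (F M G)
Page faults: 5.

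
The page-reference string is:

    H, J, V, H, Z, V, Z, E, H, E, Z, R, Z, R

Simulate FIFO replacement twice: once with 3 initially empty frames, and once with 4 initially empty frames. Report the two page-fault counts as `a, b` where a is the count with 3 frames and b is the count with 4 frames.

3 frames: F F F . F . . F F . . F F . → 8 faults.
4 frames: F F F . F . . F F . . F . . → 7 faults.
7 < 8: adding a frame reduced faults, as is typical.

8, 7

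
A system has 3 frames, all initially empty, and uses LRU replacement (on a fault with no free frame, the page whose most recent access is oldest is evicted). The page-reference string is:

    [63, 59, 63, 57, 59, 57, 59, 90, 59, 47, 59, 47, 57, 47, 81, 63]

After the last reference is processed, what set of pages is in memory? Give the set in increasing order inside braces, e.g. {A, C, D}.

63: miss, frames {63}
59: miss, frames {63,59}
63: hit
57: miss, frames {59,63,57}
59: hit
57: hit
59: hit
90: miss, evict 63, frames {57,59,90}
59: hit
47: miss, evict 57, frames {90,59,47}
59: hit
47: hit
57: miss, evict 90, frames {59,47,57}
47: hit
81: miss, evict 59, frames {57,47,81}
63: miss, evict 57, frames {47,81,63}

{47, 63, 81}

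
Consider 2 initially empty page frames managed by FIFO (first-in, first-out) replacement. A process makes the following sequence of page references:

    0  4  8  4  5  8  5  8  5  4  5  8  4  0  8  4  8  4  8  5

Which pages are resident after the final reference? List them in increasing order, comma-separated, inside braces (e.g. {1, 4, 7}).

0: fault, frames {0}
4: fault, frames {0,4}
8: fault, evict 0, frames {4,8}
4: hit
5: fault, evict 4, frames {8,5}
8: hit
5: hit
8: hit
5: hit
4: fault, evict 8, frames {5,4}
5: hit
8: fault, evict 5, frames {4,8}
4: hit
0: fault, evict 4, frames {8,0}
8: hit
4: fault, evict 8, frames {0,4}
8: fault, evict 0, frames {4,8}
4: hit
8: hit
5: fault, evict 4, frames {8,5}

{5, 8}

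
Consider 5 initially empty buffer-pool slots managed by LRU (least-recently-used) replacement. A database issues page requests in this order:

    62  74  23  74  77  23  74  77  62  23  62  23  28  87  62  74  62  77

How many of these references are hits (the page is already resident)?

62 -> fault, frames (62)
74 -> fault, frames (62 74)
23 -> fault, frames (62 74 23)
74 -> hit
77 -> fault, frames (62 23 74 77)
23 -> hit
74 -> hit
77 -> hit
62 -> hit
23 -> hit
62 -> hit
23 -> hit
28 -> fault, frames (74 77 62 23 28)
87 -> fault, evict 74, frames (77 62 23 28 87)
62 -> hit
74 -> fault, evict 77, frames (23 28 87 62 74)
62 -> hit
77 -> fault, evict 23, frames (28 87 74 62 77)
Hits: 10.

10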